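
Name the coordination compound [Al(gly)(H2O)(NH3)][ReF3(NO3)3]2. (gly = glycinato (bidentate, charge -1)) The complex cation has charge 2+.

ammineaqua(glycinato)aluminium(III) trifluorotrinitratorhenate(V)

Both ions are complex: the cation is named first with the plain metal name, the anion second with the -ate form; each ion's ligands are alphabetised independently.
The complex cation is given as 2+; its ligand charges sum to -1, so Al = +3.
With 2 anions per cation, each anion must be 2/2 = 1−.
Anion: ligand charges sum to -6; for the ion to be 1−, Re = +5.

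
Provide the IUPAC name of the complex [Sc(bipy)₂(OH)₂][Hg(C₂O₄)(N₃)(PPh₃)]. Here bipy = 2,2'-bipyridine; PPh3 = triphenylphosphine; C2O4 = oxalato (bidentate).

bis(2,2'-bipyridine)dihydroxoscandium(III) azidooxalato(triphenylphosphine)mercurate(II)

Both ions are complex: the cation is named first with the plain metal name, the anion second with the -ate form; each ion's ligands are alphabetised independently.
Scandium is always +3 in its complexes; the cation's ligand charges sum to -2, so the complex cation is 1+.
A 1:1 salt means the anion carries the equal and opposite charge, 1−.
Anion: ligand charges sum to -3; for the ion to be 1−, Hg = +2.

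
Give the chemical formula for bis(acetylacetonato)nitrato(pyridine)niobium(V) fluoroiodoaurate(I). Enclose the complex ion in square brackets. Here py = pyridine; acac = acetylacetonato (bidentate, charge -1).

[Nb(acac)2(NO3)(py)][AuFI]2

Cation [Nb…]: ligand charges -3, Nb(V) ⇒ ion charge 2+.
Anion [Au…]: ligand charges -2, Au(I) ⇒ ion charge 1−.
One 2+ cation requires 2 of the 1− anion.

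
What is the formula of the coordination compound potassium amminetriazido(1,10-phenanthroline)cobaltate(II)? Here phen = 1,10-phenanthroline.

Ligands: 3 azido (N3, -1), 1 ammine (NH3, neutral), 1 1,10-phenanthroline (phen, neutral). Ligand charge sum = -3.
Charge balance with potassium (+1) requires 1 complex ion per 1 potassium.

K[Co(N3)3(NH3)(phen)]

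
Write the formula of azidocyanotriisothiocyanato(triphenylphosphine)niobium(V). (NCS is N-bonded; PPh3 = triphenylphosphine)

[Nb(CN)(N3)(NCS)3(PPh3)]

Ligands: 3 isothiocyanato (NCS, -1), 1 triphenylphosphine (PPh3, neutral), 1 azido (N3, -1), 1 cyano (CN, -1). Ligand charge sum = -5.
With Nb in oxidation state +5, the complex ion is [Nb...].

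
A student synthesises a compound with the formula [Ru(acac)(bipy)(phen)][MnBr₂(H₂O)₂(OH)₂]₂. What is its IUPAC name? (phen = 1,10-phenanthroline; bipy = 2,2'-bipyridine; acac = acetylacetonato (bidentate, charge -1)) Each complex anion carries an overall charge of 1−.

Both ions are complex: the cation is named first with the plain metal name, the anion second with the -ate form; each ion's ligands are alphabetised independently.
The complex anion is given as 1−; its ligand charges sum to -4, so Mn = +3.
With 2 anions per cation, the cation must be 2×1 = 2+.
Cation: ligand charges sum to -1; for the ion to be 2+, Ru = +3.

(acetylacetonato)(2,2'-bipyridine)(1,10-phenanthroline)ruthenium(III) diaquadibromodihydroxomanganate(III)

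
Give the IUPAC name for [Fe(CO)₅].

pentacarbonyliron(0)

There is no counter-ion, so the complex is neutral overall.
Ligand charges: 5×carbonyl (neutral); total 0. So Fe + (0) = 0, giving Fe = 0.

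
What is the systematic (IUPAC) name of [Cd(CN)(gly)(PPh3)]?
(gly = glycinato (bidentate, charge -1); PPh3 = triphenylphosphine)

cyano(glycinato)(triphenylphosphine)cadmium(II)

There is no counter-ion, so the complex is neutral overall.
Ligand charges: 1×cyano (-1 each), 1×glycinato (-1 each), 1×triphenylphosphine (neutral); total -2. So Cd + (-2) = 0, giving Cd = +2.
Ligands are named alphabetically: cyano before glycinato before triphenylphosphine.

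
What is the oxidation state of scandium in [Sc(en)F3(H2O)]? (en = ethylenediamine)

+3

No counter-ion: the bracketed complex is neutral.
Ligand charges: 3×F = -3; 1×H2O neutral; 1×en neutral; sum -3.
Sc + (-3) = 0 ⇒ Sc is +3.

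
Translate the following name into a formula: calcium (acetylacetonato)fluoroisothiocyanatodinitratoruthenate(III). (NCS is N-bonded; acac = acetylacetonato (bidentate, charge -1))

Ligands: 1 isothiocyanato (NCS, -1), 1 fluoro (F, -1), 2 nitrato (NO3, -1), 1 acetylacetonato (acac, -1). Ligand charge sum = -5.
Charge balance with calcium (+2) requires 1 complex ion per 1 calcium.

Ca[Ru(acac)F(NCS)(NO3)2]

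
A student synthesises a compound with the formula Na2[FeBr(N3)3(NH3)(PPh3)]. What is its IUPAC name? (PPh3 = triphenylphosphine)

The 2 sodium counter-ions carry a total charge of +2, so each complex ion is 2−.
Ligand charges: 3×azido (-1 each), 1×ammine (neutral), 1×triphenylphosphine (neutral), 1×bromo (-1 each); total -4. So Fe + (-4) = 2−, giving Fe = +2.
Ligands are named alphabetically: ammine before azido before bromo before triphenylphosphine.
The complex ion is anionic, so iron takes the -ate form ferrate(II).

sodium amminetriazidobromo(triphenylphosphine)ferrate(II)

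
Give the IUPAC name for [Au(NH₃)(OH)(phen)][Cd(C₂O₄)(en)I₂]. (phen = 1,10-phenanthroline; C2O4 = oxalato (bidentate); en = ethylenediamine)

amminehydroxo(1,10-phenanthroline)gold(III) (ethylenediamine)diiodooxalatocadmate(II)

Both ions are complex: the cation is named first with the plain metal name, the anion second with the -ate form; each ion's ligands are alphabetised independently.
Cadmium is always +2 in its complexes; the anion's ligand charges sum to -4, so the complex anion is 2−.
A 1:1 salt means the cation carries the equal and opposite charge, 2+.
Cation: ligand charges sum to -1; for the ion to be 2+, Au = +3.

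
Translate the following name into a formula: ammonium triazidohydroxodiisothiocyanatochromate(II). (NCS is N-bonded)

(NH4)4[Cr(N3)3(NCS)2(OH)]

Ligands: 2 isothiocyanato (NCS, -1), 1 hydroxo (OH, -1), 3 azido (N3, -1). Ligand charge sum = -6.
With Cr in oxidation state +2, the complex ion is [Cr...]^4−.
Charge balance with ammonium (+1) requires 1 complex ion per 4 ammonium.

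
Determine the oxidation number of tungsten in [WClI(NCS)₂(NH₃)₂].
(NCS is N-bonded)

No counter-ion: the bracketed complex is neutral.
Ligand charges: 2×NH3 neutral; 1×Cl = -1; 2×NCS = -2; 1×I = -1; sum -4.
W + (-4) = 0 ⇒ W is +4.

+4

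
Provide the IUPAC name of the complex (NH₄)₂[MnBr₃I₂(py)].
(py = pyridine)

ammonium tribromodiiodo(pyridine)manganate(III)

The 2 ammonium counter-ions carry a total charge of +2, so each complex ion is 2−.
Ligand charges: 3×bromo (-1 each), 1×pyridine (neutral), 2×iodo (-1 each); total -5. So Mn + (-5) = 2−, giving Mn = +3.
Ligands are named alphabetically: bromo before iodo before pyridine.
The complex ion is anionic, so manganese takes the -ate form manganate(III).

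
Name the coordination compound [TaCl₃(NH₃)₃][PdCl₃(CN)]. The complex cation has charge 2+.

triamminetrichlorotantalum(V) trichlorocyanopalladate(II)

The complex cation is given as 2+; its ligand charges sum to -3, so Ta = +5.
A 1:1 salt means the anion carries the equal and opposite charge, 2−.
Anion: ligand charges sum to -4; for the ion to be 2−, Pd = +2.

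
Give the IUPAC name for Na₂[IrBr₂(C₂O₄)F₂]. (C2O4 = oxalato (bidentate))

The 2 sodium counter-ions carry a total charge of +2, so each complex ion is 2−.
Ligand charges: 2×bromo (-1 each), 1×oxalato (-2 each), 2×fluoro (-1 each); total -6. So Ir + (-6) = 2−, giving Ir = +4.
Ligands are named alphabetically: bromo before fluoro before oxalato.
The complex ion is anionic, so iridium takes the -ate form iridate(IV).

sodium dibromodifluorooxalatoiridate(IV)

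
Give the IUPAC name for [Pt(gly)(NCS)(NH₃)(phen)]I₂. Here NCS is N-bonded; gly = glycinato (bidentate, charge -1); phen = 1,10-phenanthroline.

ammine(glycinato)isothiocyanato(1,10-phenanthroline)platinum(IV) iodide

The 2 iodide counter-ions carry a total charge of -2, so each complex ion is 2+.
Ligand charges: 1×isothiocyanato (-1 each), 1×ammine (neutral), 1×glycinato (-1 each), 1×1,10-phenanthroline (neutral); total -2. So Pt + (-2) = 2+, giving Pt = +4.
Ligands are named alphabetically: ammine before glycinato before isothiocyanato before phenanthroline.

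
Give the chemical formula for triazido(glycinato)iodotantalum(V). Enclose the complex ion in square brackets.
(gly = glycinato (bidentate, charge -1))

[Ta(gly)I(N3)3]

Ligands: 3 azido (N3, -1), 1 iodo (I, -1), 1 glycinato (gly, -1). Ligand charge sum = -5.
With Ta in oxidation state +5, the complex ion is [Ta...].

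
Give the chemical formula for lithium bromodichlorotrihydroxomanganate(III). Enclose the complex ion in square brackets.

Li3[MnBrCl2(OH)3]

Ligands: 1 bromo (Br, -1), 2 chloro (Cl, -1), 3 hydroxo (OH, -1). Ligand charge sum = -6.
With Mn in oxidation state +3, the complex ion is [Mn...]^3−.
Charge balance with lithium (+1) requires 1 complex ion per 3 lithium.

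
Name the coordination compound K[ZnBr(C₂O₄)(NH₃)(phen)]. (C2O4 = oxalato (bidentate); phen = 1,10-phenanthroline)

potassium amminebromooxalato(1,10-phenanthroline)zincate(II)

The 1 potassium counter-ion carries a total charge of +1, so each complex ion is 1−.
Ligand charges: 1×oxalato (-2 each), 1×bromo (-1 each), 1×1,10-phenanthroline (neutral), 1×ammine (neutral); total -3. So Zn + (-3) = 1−, giving Zn = +2.
The complex ion is anionic, so zinc takes the -ate form zincate(II).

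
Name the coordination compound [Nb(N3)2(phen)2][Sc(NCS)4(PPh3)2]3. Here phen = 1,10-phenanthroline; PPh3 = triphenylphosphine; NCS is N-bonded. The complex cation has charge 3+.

diazidobis(1,10-phenanthroline)niobium(V) tetraisothiocyanatobis(triphenylphosphine)scandate(III)

The complex cation is given as 3+; its ligand charges sum to -2, so Nb = +5.
With 3 anions per cation, each anion must be 3/3 = 1−.
Anion: ligand charges sum to -4; for the ion to be 1−, Sc = +3.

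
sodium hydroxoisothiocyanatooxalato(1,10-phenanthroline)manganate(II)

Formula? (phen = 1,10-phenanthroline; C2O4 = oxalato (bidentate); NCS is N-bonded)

Ligands: 1 hydroxo (OH, -1), 1 1,10-phenanthroline (phen, neutral), 1 oxalato (C2O4, -2), 1 isothiocyanato (NCS, -1). Ligand charge sum = -4.
With Mn in oxidation state +2, the complex ion is [Mn...]^2−.
Charge balance with sodium (+1) requires 1 complex ion per 2 sodium.

Na2[Mn(C2O4)(NCS)(OH)(phen)]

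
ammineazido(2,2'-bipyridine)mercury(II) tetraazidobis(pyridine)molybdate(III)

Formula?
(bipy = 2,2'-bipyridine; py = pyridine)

Cation [Hg…]: ligand charges -1, Hg(II) ⇒ ion charge 1+.
Anion [Mo…]: ligand charges -4, Mo(III) ⇒ ion charge 1−.

[Hg(bipy)(N3)(NH3)][Mo(N3)4(py)2]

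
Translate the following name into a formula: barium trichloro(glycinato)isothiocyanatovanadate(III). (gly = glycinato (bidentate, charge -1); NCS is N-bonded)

Ligands: 1 glycinato (gly, -1), 3 chloro (Cl, -1), 1 isothiocyanato (NCS, -1). Ligand charge sum = -5.
With V in oxidation state +3, the complex ion is [V...]^2−.
Charge balance with barium (+2) requires 1 complex ion per 1 barium.

Ba[VCl3(gly)(NCS)]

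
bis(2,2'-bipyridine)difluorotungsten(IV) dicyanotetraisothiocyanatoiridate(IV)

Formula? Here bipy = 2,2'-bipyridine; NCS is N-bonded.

Cation [W…]: ligand charges -2, W(IV) ⇒ ion charge 2+.
Anion [Ir…]: ligand charges -6, Ir(IV) ⇒ ion charge 2−.
One 2+ cation balances one 2− anion.

[W(bipy)2F2][Ir(CN)2(NCS)4]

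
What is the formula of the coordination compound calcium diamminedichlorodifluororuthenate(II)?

Ca[RuCl2F2(NH3)2]

Ligands: 2 chloro (Cl, -1), 2 fluoro (F, -1), 2 ammine (NH3, neutral). Ligand charge sum = -4.
With Ru in oxidation state +2, the complex ion is [Ru...]^2−.
Charge balance with calcium (+2) requires 1 complex ion per 1 calcium.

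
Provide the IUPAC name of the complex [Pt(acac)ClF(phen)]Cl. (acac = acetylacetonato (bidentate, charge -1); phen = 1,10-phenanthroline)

(acetylacetonato)chlorofluoro(1,10-phenanthroline)platinum(IV) chloride

The 1 chloride counter-ion carries a total charge of -1, so each complex ion is 1+.
Ligand charges: 1×fluoro (-1 each), 1×chloro (-1 each), 1×acetylacetonato (-1 each), 1×1,10-phenanthroline (neutral); total -3. So Pt + (-3) = 1+, giving Pt = +4.
Ligands are named alphabetically: acetylacetonato before chloro before fluoro before phenanthroline.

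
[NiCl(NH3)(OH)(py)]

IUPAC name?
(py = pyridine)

There is no counter-ion, so the complex is neutral overall.
Ligand charges: 1×pyridine (neutral), 1×hydroxo (-1 each), 1×ammine (neutral), 1×chloro (-1 each); total -2. So Ni + (-2) = 0, giving Ni = +2.
Ligands are named alphabetically: ammine before chloro before hydroxo before pyridine.

amminechlorohydroxo(pyridine)nickel(II)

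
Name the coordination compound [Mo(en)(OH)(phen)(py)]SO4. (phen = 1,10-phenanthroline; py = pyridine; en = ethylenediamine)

(ethylenediamine)hydroxo(1,10-phenanthroline)(pyridine)molybdenum(III) sulfate

The 1 sulfate counter-ion carries a total charge of -2, so each complex ion is 2+.
Ligand charges: 1×1,10-phenanthroline (neutral), 1×pyridine (neutral), 1×ethylenediamine (neutral), 1×hydroxo (-1 each); total -1. So Mo + (-1) = 2+, giving Mo = +3.
Ligands are named alphabetically: ethylenediamine before hydroxo before phenanthroline before pyridine.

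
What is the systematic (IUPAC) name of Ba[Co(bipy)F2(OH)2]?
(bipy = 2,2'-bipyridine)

barium (2,2'-bipyridine)difluorodihydroxocobaltate(II)

The 1 barium counter-ion carries a total charge of +2, so each complex ion is 2−.
Ligand charges: 2×fluoro (-1 each), 2×hydroxo (-1 each), 1×2,2'-bipyridine (neutral); total -4. So Co + (-4) = 2−, giving Co = +2.
Ligands are named alphabetically: bipyridine before fluoro before hydroxo.
The complex ion is anionic, so cobalt takes the -ate form cobaltate(II).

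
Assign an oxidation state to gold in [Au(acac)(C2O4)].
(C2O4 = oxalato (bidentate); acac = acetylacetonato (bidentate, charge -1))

+3

No counter-ion: the bracketed complex is neutral.
Ligand charges: 1×C2O4 = -2; 1×acac = -1; sum -3.
Au + (-3) = 0 ⇒ Au is +3.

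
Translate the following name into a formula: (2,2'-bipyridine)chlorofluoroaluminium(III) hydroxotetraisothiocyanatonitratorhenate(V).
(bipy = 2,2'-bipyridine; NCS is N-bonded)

[Al(bipy)ClF][Re(NCS)4(NO3)(OH)]

Cation [Al…]: ligand charges -2, Al(III) ⇒ ion charge 1+.
Anion [Re…]: ligand charges -6, Re(V) ⇒ ion charge 1−.
One 1+ cation balances one 1− anion.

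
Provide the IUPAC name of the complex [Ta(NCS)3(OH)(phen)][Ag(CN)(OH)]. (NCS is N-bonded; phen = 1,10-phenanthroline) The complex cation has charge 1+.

hydroxotriisothiocyanato(1,10-phenanthroline)tantalum(V) cyanohydroxoargentate(I)

Both ions are complex: the cation is named first with the plain metal name, the anion second with the -ate form; each ion's ligands are alphabetised independently.
The complex cation is given as 1+; its ligand charges sum to -4, so Ta = +5.
A 1:1 salt means the anion carries the equal and opposite charge, 1−.
Anion: ligand charges sum to -2; for the ion to be 1−, Ag = +1.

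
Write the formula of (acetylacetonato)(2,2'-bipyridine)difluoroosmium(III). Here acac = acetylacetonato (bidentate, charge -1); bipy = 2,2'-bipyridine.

Ligands: 2 fluoro (F, -1), 1 acetylacetonato (acac, -1), 1 2,2'-bipyridine (bipy, neutral). Ligand charge sum = -3.
With Os in oxidation state +3, the complex ion is [Os...].

[Os(acac)(bipy)F2]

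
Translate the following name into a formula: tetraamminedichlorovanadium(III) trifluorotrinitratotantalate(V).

Cation [V…]: ligand charges -2, V(III) ⇒ ion charge 1+.
Anion [Ta…]: ligand charges -6, Ta(V) ⇒ ion charge 1−.

[VCl2(NH3)4][TaF3(NO3)3]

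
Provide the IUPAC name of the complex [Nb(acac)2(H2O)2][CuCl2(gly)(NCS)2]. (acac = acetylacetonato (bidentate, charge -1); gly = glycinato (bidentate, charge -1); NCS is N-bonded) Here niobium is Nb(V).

bis(acetylacetonato)diaquaniobium(V) dichloro(glycinato)diisothiocyanatocuprate(II)

Both ions are complex: the cation is named first with the plain metal name, the anion second with the -ate form; each ion's ligands are alphabetised independently.
Nb is given as +5; the cation's ligand charges sum to -2, so the complex cation is 3+.
A 1:1 salt means the anion carries the equal and opposite charge, 3−.
Anion: ligand charges sum to -5; for the ion to be 3−, Cu = +2.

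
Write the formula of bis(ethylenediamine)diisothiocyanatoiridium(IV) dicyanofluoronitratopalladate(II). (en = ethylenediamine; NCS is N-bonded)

[Ir(en)2(NCS)2][Pd(CN)2F(NO3)]

Cation [Ir…]: ligand charges -2, Ir(IV) ⇒ ion charge 2+.
Anion [Pd…]: ligand charges -4, Pd(II) ⇒ ion charge 2−.
One 2+ cation balances one 2− anion.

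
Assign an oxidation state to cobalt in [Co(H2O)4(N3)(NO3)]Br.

1 bromide outside the brackets (-1 each) → the complex ion is 1+.
Ligand charges: 1×NO3 = -1; 1×N3 = -1; 4×H2O neutral; sum -2.
Co + (-2) = 1+ ⇒ Co is +3.

+3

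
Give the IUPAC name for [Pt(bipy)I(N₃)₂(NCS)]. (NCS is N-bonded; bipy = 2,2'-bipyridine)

There is no counter-ion, so the complex is neutral overall.
Ligand charges: 2×azido (-1 each), 1×isothiocyanato (-1 each), 1×2,2'-bipyridine (neutral), 1×iodo (-1 each); total -4. So Pt + (-4) = 0, giving Pt = +4.
Ligands are named alphabetically: azido before bipyridine before iodo before isothiocyanato.

diazido(2,2'-bipyridine)iodoisothiocyanatoplatinum(IV)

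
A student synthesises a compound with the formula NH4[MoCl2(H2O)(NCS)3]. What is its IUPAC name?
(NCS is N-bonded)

The 1 ammonium counter-ion carries a total charge of +1, so each complex ion is 1−.
Ligand charges: 1×aqua (neutral), 2×chloro (-1 each), 3×isothiocyanato (-1 each); total -5. So Mo + (-5) = 1−, giving Mo = +4.
The complex ion is anionic, so molybdenum takes the -ate form molybdate(IV).

ammonium aquadichlorotriisothiocyanatomolybdate(IV)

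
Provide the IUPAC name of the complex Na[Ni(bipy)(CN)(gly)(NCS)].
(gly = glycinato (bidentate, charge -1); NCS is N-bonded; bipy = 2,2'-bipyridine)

The 1 sodium counter-ion carries a total charge of +1, so each complex ion is 1−.
Ligand charges: 1×glycinato (-1 each), 1×cyano (-1 each), 1×isothiocyanato (-1 each), 1×2,2'-bipyridine (neutral); total -3. So Ni + (-3) = 1−, giving Ni = +2.
Ligands are named alphabetically: bipyridine before cyano before glycinato before isothiocyanato.
The complex ion is anionic, so nickel takes the -ate form nickelate(II).

sodium (2,2'-bipyridine)cyano(glycinato)isothiocyanatonickelate(II)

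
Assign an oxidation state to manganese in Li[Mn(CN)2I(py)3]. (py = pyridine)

+2

1 lithium outside the brackets (+1 each) → the complex ion is 1−.
Ligand charges: 3×py neutral; 2×CN = -2; 1×I = -1; sum -3.
Mn + (-3) = 1− ⇒ Mn is +2.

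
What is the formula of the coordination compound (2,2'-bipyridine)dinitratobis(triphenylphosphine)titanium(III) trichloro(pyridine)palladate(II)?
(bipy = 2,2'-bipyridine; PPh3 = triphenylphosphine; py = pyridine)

Cation [Ti…]: ligand charges -2, Ti(III) ⇒ ion charge 1+.
Anion [Pd…]: ligand charges -3, Pd(II) ⇒ ion charge 1−.

[Ti(bipy)(NO3)2(PPh3)2][PdCl3(py)]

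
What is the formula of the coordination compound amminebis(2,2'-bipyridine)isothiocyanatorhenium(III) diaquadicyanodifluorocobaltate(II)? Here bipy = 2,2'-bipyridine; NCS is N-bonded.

[Re(bipy)2(NCS)(NH3)][Co(CN)2F2(H2O)2]

Cation [Re…]: ligand charges -1, Re(III) ⇒ ion charge 2+.
Anion [Co…]: ligand charges -4, Co(II) ⇒ ion charge 2−.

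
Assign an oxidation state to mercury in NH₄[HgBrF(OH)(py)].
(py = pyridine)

+2

1 ammonium outside the brackets (+1 each) → the complex ion is 1−.
Ligand charges: 1×py neutral; 1×Br = -1; 1×F = -1; 1×OH = -1; sum -3.
Hg + (-3) = 1− ⇒ Hg is +2.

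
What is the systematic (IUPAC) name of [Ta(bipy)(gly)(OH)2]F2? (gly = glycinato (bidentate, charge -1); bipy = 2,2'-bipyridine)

(2,2'-bipyridine)(glycinato)dihydroxotantalum(V) fluoride

The 2 fluoride counter-ions carry a total charge of -2, so each complex ion is 2+.
Ligand charges: 1×glycinato (-1 each), 1×2,2'-bipyridine (neutral), 2×hydroxo (-1 each); total -3. So Ta + (-3) = 2+, giving Ta = +5.
Ligands are named alphabetically: bipyridine before glycinato before hydroxo.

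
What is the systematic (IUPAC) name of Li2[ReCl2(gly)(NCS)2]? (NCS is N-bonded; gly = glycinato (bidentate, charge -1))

lithium dichloro(glycinato)diisothiocyanatorhenate(III)

The 2 lithium counter-ions carry a total charge of +2, so each complex ion is 2−.
Ligand charges: 2×isothiocyanato (-1 each), 2×chloro (-1 each), 1×glycinato (-1 each); total -5. So Re + (-5) = 2−, giving Re = +3.
Ligands are named alphabetically: chloro before glycinato before isothiocyanato.
The complex ion is anionic, so rhenium takes the -ate form rhenate(III).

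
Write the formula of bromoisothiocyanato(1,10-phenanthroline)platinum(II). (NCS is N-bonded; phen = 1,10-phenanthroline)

[PtBr(NCS)(phen)]

Ligands: 1 isothiocyanato (NCS, -1), 1 bromo (Br, -1), 1 1,10-phenanthroline (phen, neutral). Ligand charge sum = -2.
With Pt in oxidation state +2, the complex ion is [Pt...].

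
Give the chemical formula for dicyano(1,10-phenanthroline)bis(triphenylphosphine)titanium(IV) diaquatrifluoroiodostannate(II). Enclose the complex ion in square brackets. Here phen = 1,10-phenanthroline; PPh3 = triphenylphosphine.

Cation [Ti…]: ligand charges -2, Ti(IV) ⇒ ion charge 2+.
Anion [Sn…]: ligand charges -4, Sn(II) ⇒ ion charge 2−.
One 2+ cation balances one 2− anion.

[Ti(CN)2(phen)(PPh3)2][SnF3(H2O)2I]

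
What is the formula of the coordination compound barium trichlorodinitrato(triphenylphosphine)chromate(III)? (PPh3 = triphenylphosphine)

Ligands: 1 triphenylphosphine (PPh3, neutral), 2 nitrato (NO3, -1), 3 chloro (Cl, -1). Ligand charge sum = -5.
Charge balance with barium (+2) requires 1 complex ion per 1 barium.

Ba[CrCl3(NO3)2(PPh3)]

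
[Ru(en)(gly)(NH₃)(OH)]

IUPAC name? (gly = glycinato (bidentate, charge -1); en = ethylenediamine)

ammine(ethylenediamine)(glycinato)hydroxoruthenium(II)

There is no counter-ion, so the complex is neutral overall.
Ligand charges: 1×ammine (neutral), 1×glycinato (-1 each), 1×hydroxo (-1 each), 1×ethylenediamine (neutral); total -2. So Ru + (-2) = 0, giving Ru = +2.
Ligands are named alphabetically: ammine before ethylenediamine before glycinato before hydroxo.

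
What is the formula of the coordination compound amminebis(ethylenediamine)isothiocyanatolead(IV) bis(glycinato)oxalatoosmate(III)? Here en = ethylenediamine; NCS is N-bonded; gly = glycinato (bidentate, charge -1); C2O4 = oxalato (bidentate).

Cation [Pb…]: ligand charges -1, Pb(IV) ⇒ ion charge 3+.
Anion [Os…]: ligand charges -4, Os(III) ⇒ ion charge 1−.

[Pb(en)2(NCS)(NH3)][Os(C2O4)(gly)2]3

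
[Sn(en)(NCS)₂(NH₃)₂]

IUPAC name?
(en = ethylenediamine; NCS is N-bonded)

There is no counter-ion, so the complex is neutral overall.
Ligand charges: 1×ethylenediamine (neutral), 2×isothiocyanato (-1 each), 2×ammine (neutral); total -2. So Sn + (-2) = 0, giving Sn = +2.
Ligands are named alphabetically: ammine before ethylenediamine before isothiocyanato.

diammine(ethylenediamine)diisothiocyanatotin(II)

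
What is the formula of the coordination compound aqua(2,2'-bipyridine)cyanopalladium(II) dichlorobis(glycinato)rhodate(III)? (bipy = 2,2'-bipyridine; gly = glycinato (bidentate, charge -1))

[Pd(bipy)(CN)(H2O)][RhCl2(gly)2]

Cation [Pd…]: ligand charges -1, Pd(II) ⇒ ion charge 1+.
Anion [Rh…]: ligand charges -4, Rh(III) ⇒ ion charge 1−.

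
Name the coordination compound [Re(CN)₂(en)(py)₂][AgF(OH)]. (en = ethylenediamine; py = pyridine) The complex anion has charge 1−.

Both ions are complex: the cation is named first with the plain metal name, the anion second with the -ate form; each ion's ligands are alphabetised independently.
The complex anion is given as 1−; its ligand charges sum to -2, so Ag = +1.
A 1:1 salt means the cation carries the equal and opposite charge, 1+.
Cation: ligand charges sum to -2; for the ion to be 1+, Re = +3.

dicyano(ethylenediamine)bis(pyridine)rhenium(III) fluorohydroxoargentate(I)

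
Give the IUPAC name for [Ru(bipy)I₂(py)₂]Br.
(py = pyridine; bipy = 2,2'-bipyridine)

The 1 bromide counter-ion carries a total charge of -1, so each complex ion is 1+.
Ligand charges: 2×pyridine (neutral), 1×2,2'-bipyridine (neutral), 2×iodo (-1 each); total -2. So Ru + (-2) = 1+, giving Ru = +3.
Ligands are named alphabetically: bipyridine before iodo before pyridine.

(2,2'-bipyridine)diiodobis(pyridine)ruthenium(III) bromide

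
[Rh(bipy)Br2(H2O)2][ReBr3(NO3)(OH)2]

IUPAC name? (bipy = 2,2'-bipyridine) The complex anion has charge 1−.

Both ions are complex: the cation is named first with the plain metal name, the anion second with the -ate form; each ion's ligands are alphabetised independently.
The complex anion is given as 1−; its ligand charges sum to -6, so Re = +5.
A 1:1 salt means the cation carries the equal and opposite charge, 1+.
Cation: ligand charges sum to -2; for the ion to be 1+, Rh = +3.

diaqua(2,2'-bipyridine)dibromorhodium(III) tribromodihydroxonitratorhenate(V)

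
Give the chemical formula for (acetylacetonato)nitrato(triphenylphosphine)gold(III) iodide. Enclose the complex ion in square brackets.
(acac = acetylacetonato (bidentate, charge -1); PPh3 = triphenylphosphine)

[Au(acac)(NO3)(PPh3)]I

Ligands: 1 nitrato (NO3, -1), 1 acetylacetonato (acac, -1), 1 triphenylphosphine (PPh3, neutral). Ligand charge sum = -2.
With Au in oxidation state +3, the complex ion is [Au...]^1+.
Charge balance with iodide (-1) requires 1 complex ion per 1 iodide.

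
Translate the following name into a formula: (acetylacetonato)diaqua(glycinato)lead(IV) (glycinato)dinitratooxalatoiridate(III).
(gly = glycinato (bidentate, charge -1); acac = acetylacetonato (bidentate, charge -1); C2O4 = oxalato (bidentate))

Cation [Pb…]: ligand charges -2, Pb(IV) ⇒ ion charge 2+.
Anion [Ir…]: ligand charges -5, Ir(III) ⇒ ion charge 2−.
One 2+ cation balances one 2− anion.

[Pb(acac)(gly)(H2O)2][Ir(C2O4)(gly)(NO3)2]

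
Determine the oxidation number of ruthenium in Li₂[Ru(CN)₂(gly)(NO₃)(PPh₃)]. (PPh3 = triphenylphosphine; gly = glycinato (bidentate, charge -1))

+2

2 lithium outside the brackets (+1 each) → the complex ion is 2−.
Ligand charges: 2×CN = -2; 1×PPh3 neutral; 1×gly = -1; 1×NO3 = -1; sum -4.
Ru + (-4) = 2− ⇒ Ru is +2.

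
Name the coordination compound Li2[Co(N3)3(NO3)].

lithium triazidonitratocobaltate(II)

The 2 lithium counter-ions carry a total charge of +2, so each complex ion is 2−.
Ligand charges: 1×nitrato (-1 each), 3×azido (-1 each); total -4. So Co + (-4) = 2−, giving Co = +2.
Ligands are named alphabetically: azido before nitrato.
The complex ion is anionic, so cobalt takes the -ate form cobaltate(II).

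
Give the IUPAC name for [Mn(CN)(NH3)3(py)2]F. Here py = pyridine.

triamminecyanobis(pyridine)manganese(II) fluoride

The 1 fluoride counter-ion carries a total charge of -1, so each complex ion is 1+.
Ligand charges: 2×pyridine (neutral), 3×ammine (neutral), 1×cyano (-1 each); total -1. So Mn + (-1) = 1+, giving Mn = +2.
Ligands are named alphabetically: ammine before cyano before pyridine.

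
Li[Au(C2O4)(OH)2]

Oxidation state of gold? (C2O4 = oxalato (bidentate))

+3

1 lithium outside the brackets (+1 each) → the complex ion is 1−.
Ligand charges: 1×C2O4 = -2; 2×OH = -2; sum -4.
Au + (-4) = 1− ⇒ Au is +3.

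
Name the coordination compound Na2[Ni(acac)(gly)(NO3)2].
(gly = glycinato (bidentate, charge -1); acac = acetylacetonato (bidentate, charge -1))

The 2 sodium counter-ions carry a total charge of +2, so each complex ion is 2−.
Ligand charges: 1×glycinato (-1 each), 2×nitrato (-1 each), 1×acetylacetonato (-1 each); total -4. So Ni + (-4) = 2−, giving Ni = +2.
Ligands are named alphabetically: acetylacetonato before glycinato before nitrato.
The complex ion is anionic, so nickel takes the -ate form nickelate(II).

sodium (acetylacetonato)(glycinato)dinitratonickelate(II)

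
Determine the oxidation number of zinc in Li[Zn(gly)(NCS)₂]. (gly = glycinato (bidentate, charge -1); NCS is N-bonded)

1 lithium outside the brackets (+1 each) → the complex ion is 1−.
Ligand charges: 1×gly = -1; 2×NCS = -2; sum -3.
Zn + (-3) = 1− ⇒ Zn is +2.

+2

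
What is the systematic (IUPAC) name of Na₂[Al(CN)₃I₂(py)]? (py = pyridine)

The 2 sodium counter-ions carry a total charge of +2, so each complex ion is 2−.
Ligand charges: 3×cyano (-1 each), 1×pyridine (neutral), 2×iodo (-1 each); total -5. So Al + (-5) = 2−, giving Al = +3.
Ligands are named alphabetically: cyano before iodo before pyridine.
The complex ion is anionic, so aluminium takes the -ate form aluminate(III).

sodium tricyanodiiodo(pyridine)aluminate(III)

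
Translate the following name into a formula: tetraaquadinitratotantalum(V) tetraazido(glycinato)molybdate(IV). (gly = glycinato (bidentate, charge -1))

Cation [Ta…]: ligand charges -2, Ta(V) ⇒ ion charge 3+.
Anion [Mo…]: ligand charges -5, Mo(IV) ⇒ ion charge 1−.
One 3+ cation requires 3 of the 1− anion.

[Ta(H2O)4(NO3)2][Mo(gly)(N3)4]3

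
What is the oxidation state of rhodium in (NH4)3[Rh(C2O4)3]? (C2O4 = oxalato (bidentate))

3 ammonium outside the brackets (+1 each) → the complex ion is 3−.
Ligand charges: 3×C2O4 = -6; sum -6.
Rh + (-6) = 3− ⇒ Rh is +3.

+3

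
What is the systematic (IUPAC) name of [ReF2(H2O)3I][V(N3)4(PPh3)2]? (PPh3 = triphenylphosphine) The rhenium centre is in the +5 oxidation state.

triaquadifluoroiodorhenium(V) tetraazidobis(triphenylphosphine)vanadate(II)

Both ions are complex: the cation is named first with the plain metal name, the anion second with the -ate form; each ion's ligands are alphabetised independently.
Re is given as +5; the cation's ligand charges sum to -3, so the complex cation is 2+.
A 1:1 salt means the anion carries the equal and opposite charge, 2−.
Anion: ligand charges sum to -4; for the ion to be 2−, V = +2.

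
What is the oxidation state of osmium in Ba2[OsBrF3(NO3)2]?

2 barium outside the brackets (+2 each) → the complex ion is 4−.
Ligand charges: 3×F = -3; 1×Br = -1; 2×NO3 = -2; sum -6.
Os + (-6) = 4− ⇒ Os is +2.

+2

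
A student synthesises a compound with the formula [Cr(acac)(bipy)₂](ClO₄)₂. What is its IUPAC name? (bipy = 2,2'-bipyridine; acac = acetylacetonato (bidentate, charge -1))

The 2 perchlorate counter-ions carry a total charge of -2, so each complex ion is 2+.
Ligand charges: 2×2,2'-bipyridine (neutral), 1×acetylacetonato (-1 each); total -1. So Cr + (-1) = 2+, giving Cr = +3.
Ligands are named alphabetically: acetylacetonato before bipyridine.

(acetylacetonato)bis(2,2'-bipyridine)chromium(III) perchlorate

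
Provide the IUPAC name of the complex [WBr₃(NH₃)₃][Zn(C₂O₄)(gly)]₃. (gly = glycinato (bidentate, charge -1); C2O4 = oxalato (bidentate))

triamminetribromotungsten(VI) (glycinato)oxalatozincate(II)

Both ions are complex: the cation is named first with the plain metal name, the anion second with the -ate form; each ion's ligands are alphabetised independently.
Zinc is always +2 in its complexes; the anion's ligand charges sum to -3, so the complex anion is 1−.
With 3 anions per cation, the cation must be 3×1 = 3+.
Cation: ligand charges sum to -3; for the ion to be 3+, W = +6.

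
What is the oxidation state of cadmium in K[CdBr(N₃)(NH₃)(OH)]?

1 potassium outside the brackets (+1 each) → the complex ion is 1−.
Ligand charges: 1×NH3 neutral; 1×N3 = -1; 1×OH = -1; 1×Br = -1; sum -3.
Cd + (-3) = 1− ⇒ Cd is +2.

+2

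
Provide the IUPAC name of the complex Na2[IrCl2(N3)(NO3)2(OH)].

sodium azidodichlorohydroxodinitratoiridate(IV)

The 2 sodium counter-ions carry a total charge of +2, so each complex ion is 2−.
Ligand charges: 1×azido (-1 each), 1×hydroxo (-1 each), 2×chloro (-1 each), 2×nitrato (-1 each); total -6. So Ir + (-6) = 2−, giving Ir = +4.
The complex ion is anionic, so iridium takes the -ate form iridate(IV).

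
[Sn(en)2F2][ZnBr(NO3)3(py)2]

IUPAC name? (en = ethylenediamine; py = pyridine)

Zinc is always +2 in its complexes; the anion's ligand charges sum to -4, so the complex anion is 2−.
A 1:1 salt means the cation carries the equal and opposite charge, 2+.
Cation: ligand charges sum to -2; for the ion to be 2+, Sn = +4.

bis(ethylenediamine)difluorotin(IV) bromotrinitratobis(pyridine)zincate(II)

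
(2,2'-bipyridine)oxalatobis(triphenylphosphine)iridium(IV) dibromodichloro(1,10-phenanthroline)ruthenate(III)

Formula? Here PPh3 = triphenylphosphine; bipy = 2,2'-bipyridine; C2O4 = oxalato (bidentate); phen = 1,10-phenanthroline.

[Ir(bipy)(C2O4)(PPh3)2][RuBr2Cl2(phen)]2

Cation [Ir…]: ligand charges -2, Ir(IV) ⇒ ion charge 2+.
Anion [Ru…]: ligand charges -4, Ru(III) ⇒ ion charge 1−.
One 2+ cation requires 2 of the 1− anion.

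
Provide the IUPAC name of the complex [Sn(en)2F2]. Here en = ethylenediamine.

There is no counter-ion, so the complex is neutral overall.
Ligand charges: 2×ethylenediamine (neutral), 2×fluoro (-1 each); total -2. So Sn + (-2) = 0, giving Sn = +2.
Ligands are named alphabetically: ethylenediamine before fluoro.

bis(ethylenediamine)difluorotin(II)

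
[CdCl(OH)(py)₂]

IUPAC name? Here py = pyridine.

There is no counter-ion, so the complex is neutral overall.
Ligand charges: 2×pyridine (neutral), 1×hydroxo (-1 each), 1×chloro (-1 each); total -2. So Cd + (-2) = 0, giving Cd = +2.
Ligands are named alphabetically: chloro before hydroxo before pyridine.

chlorohydroxobis(pyridine)cadmium(II)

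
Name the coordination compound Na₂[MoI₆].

sodium hexaiodomolybdate(IV)

The 2 sodium counter-ions carry a total charge of +2, so each complex ion is 2−.
Ligand charges: 6×iodo (-1 each); total -6. So Mo + (-6) = 2−, giving Mo = +4.
The complex ion is anionic, so molybdenum takes the -ate form molybdate(IV).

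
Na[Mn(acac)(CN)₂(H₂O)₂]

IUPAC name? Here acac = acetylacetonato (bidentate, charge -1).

The 1 sodium counter-ion carries a total charge of +1, so each complex ion is 1−.
Ligand charges: 1×acetylacetonato (-1 each), 2×cyano (-1 each), 2×aqua (neutral); total -3. So Mn + (-3) = 1−, giving Mn = +2.
Ligands are named alphabetically: acetylacetonato before aqua before cyano.
The complex ion is anionic, so manganese takes the -ate form manganate(II).

sodium (acetylacetonato)diaquadicyanomanganate(II)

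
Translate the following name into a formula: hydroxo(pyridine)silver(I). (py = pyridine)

[Ag(OH)(py)]

Ligands: 1 pyridine (py, neutral), 1 hydroxo (OH, -1). Ligand charge sum = -1.
With Ag in oxidation state +1, the complex ion is [Ag...].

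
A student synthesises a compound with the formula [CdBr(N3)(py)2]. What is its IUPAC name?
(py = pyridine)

azidobromobis(pyridine)cadmium(II)

There is no counter-ion, so the complex is neutral overall.
Ligand charges: 1×bromo (-1 each), 1×azido (-1 each), 2×pyridine (neutral); total -2. So Cd + (-2) = 0, giving Cd = +2.
Ligands are named alphabetically: azido before bromo before pyridine.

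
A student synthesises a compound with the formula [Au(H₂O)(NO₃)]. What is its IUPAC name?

aquanitratogold(I)

There is no counter-ion, so the complex is neutral overall.
Ligand charges: 1×aqua (neutral), 1×nitrato (-1 each); total -1. So Au + (-1) = 0, giving Au = +1.
Ligands are named alphabetically: aqua before nitrato.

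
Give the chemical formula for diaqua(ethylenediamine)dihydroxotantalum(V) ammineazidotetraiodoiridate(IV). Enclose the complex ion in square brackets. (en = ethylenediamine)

[Ta(en)(H2O)2(OH)2][IrI4(N3)(NH3)]3

Cation [Ta…]: ligand charges -2, Ta(V) ⇒ ion charge 3+.
Anion [Ir…]: ligand charges -5, Ir(IV) ⇒ ion charge 1−.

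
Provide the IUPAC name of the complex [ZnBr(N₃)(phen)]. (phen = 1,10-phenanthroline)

There is no counter-ion, so the complex is neutral overall.
Ligand charges: 1×bromo (-1 each), 1×1,10-phenanthroline (neutral), 1×azido (-1 each); total -2. So Zn + (-2) = 0, giving Zn = +2.
Ligands are named alphabetically: azido before bromo before phenanthroline.

azidobromo(1,10-phenanthroline)zinc(II)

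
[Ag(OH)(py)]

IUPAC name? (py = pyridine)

hydroxo(pyridine)silver(I)

There is no counter-ion, so the complex is neutral overall.
Ligand charges: 1×hydroxo (-1 each), 1×pyridine (neutral); total -1. So Ag + (-1) = 0, giving Ag = +1.
Ligands are named alphabetically: hydroxo before pyridine.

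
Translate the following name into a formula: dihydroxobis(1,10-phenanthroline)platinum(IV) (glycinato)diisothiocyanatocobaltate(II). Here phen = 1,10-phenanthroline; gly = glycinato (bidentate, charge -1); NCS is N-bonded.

[Pt(OH)2(phen)2][Co(gly)(NCS)2]2

Cation [Pt…]: ligand charges -2, Pt(IV) ⇒ ion charge 2+.
Anion [Co…]: ligand charges -3, Co(II) ⇒ ion charge 1−.
One 2+ cation requires 2 of the 1− anion.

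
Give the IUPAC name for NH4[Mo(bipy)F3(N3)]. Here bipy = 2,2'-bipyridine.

ammonium azido(2,2'-bipyridine)trifluoromolybdate(III)

The 1 ammonium counter-ion carries a total charge of +1, so each complex ion is 1−.
Ligand charges: 3×fluoro (-1 each), 1×2,2'-bipyridine (neutral), 1×azido (-1 each); total -4. So Mo + (-4) = 1−, giving Mo = +3.
The complex ion is anionic, so molybdenum takes the -ate form molybdate(III).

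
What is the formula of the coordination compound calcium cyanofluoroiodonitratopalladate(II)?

Ligands: 1 iodo (I, -1), 1 cyano (CN, -1), 1 fluoro (F, -1), 1 nitrato (NO3, -1). Ligand charge sum = -4.
With Pd in oxidation state +2, the complex ion is [Pd...]^2−.
Charge balance with calcium (+2) requires 1 complex ion per 1 calcium.

Ca[Pd(CN)FI(NO3)]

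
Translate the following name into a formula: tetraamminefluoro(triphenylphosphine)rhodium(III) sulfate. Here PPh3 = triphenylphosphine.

Ligands: 1 fluoro (F, -1), 4 ammine (NH3, neutral), 1 triphenylphosphine (PPh3, neutral). Ligand charge sum = -1.
Charge balance with sulfate (-2) requires 1 complex ion per 1 sulfate.

[RhF(NH3)4(PPh3)]SO4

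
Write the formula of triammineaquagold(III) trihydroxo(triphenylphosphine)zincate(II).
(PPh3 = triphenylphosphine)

Cation [Au…]: ligand charges 0, Au(III) ⇒ ion charge 3+.
Anion [Zn…]: ligand charges -3, Zn(II) ⇒ ion charge 1−.
One 3+ cation requires 3 of the 1− anion.

[Au(H2O)(NH3)3][Zn(OH)3(PPh3)]3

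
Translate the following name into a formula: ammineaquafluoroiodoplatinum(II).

[PtF(H2O)I(NH3)]

Ligands: 1 iodo (I, -1), 1 fluoro (F, -1), 1 ammine (NH3, neutral), 1 aqua (H2O, neutral). Ligand charge sum = -2.
With Pt in oxidation state +2, the complex ion is [Pt...].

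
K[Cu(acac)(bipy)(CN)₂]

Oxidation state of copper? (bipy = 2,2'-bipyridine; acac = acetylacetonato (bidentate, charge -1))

1 potassium outside the brackets (+1 each) → the complex ion is 1−.
Ligand charges: 2×CN = -2; 1×bipy neutral; 1×acac = -1; sum -3.
Cu + (-3) = 1− ⇒ Cu is +2.

+2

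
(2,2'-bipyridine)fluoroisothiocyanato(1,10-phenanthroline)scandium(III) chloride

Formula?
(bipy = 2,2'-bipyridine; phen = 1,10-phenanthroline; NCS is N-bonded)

[Sc(bipy)F(NCS)(phen)]Cl

Ligands: 1 fluoro (F, -1), 1 2,2'-bipyridine (bipy, neutral), 1 1,10-phenanthroline (phen, neutral), 1 isothiocyanato (NCS, -1). Ligand charge sum = -2.
With Sc in oxidation state +3, the complex ion is [Sc...]^1+.
Charge balance with chloride (-1) requires 1 complex ion per 1 chloride.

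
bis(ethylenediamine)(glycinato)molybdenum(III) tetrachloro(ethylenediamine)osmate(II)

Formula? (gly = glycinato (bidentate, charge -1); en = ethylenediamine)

Cation [Mo…]: ligand charges -1, Mo(III) ⇒ ion charge 2+.
Anion [Os…]: ligand charges -4, Os(II) ⇒ ion charge 2−.
One 2+ cation balances one 2− anion.

[Mo(en)2(gly)][OsCl4(en)]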